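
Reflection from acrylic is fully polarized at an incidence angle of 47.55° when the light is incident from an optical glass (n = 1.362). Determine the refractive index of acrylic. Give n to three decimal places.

Brewster's law: tan θ_B = n₂/n₁ (light incident in an optical glass, refracted into acrylic).
n₂ = n₁ tan θ_B = 1.362 × tan 47.55° = 1.489.

n ≈ 1.489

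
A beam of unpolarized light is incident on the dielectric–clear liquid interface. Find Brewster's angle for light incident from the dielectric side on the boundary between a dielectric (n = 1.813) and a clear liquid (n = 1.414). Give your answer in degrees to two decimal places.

θ_B ≈ 37.95°

tan θ_B = n₂/n₁ = 1.414/1.813 = 0.7799. Taking the arctangent, θ_B = 37.95°.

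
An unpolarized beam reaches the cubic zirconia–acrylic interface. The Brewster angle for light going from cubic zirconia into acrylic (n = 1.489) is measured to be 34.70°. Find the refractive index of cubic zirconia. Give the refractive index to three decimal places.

n ≈ 2.150

Full polarization of the reflected beam means tan θ_B = n₂/n₁, where n₁ is the incident medium (cubic zirconia).
n₁ = n₂ / tan θ_B = 1.489 / tan 34.70° = 2.150.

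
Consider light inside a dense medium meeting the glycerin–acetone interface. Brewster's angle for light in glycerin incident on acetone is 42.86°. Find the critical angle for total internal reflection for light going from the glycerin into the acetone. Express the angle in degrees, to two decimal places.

n₂/n₁ = tan 42.86° = 0.9280; the critical angle satisfies sin θ_c = n₂/n₁.
θ_c = arcsin(0.9280) = 68.12°.

θ_c ≈ 68.12°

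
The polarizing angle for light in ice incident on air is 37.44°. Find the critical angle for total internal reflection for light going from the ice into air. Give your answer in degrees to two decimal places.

tan θ_B = n₂/n₁ = tan 37.44° = 0.7657.
Total internal reflection: sin θ_c = n₂/n₁ = 0.7657.
θ_c = arcsin(0.7657) = 49.97°.

θ_c ≈ 49.97°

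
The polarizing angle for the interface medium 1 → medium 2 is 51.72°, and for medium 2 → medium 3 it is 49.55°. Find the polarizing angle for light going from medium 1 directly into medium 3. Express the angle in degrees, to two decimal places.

n₂/n₁ = tan 51.72° = 1.2671 and n₃/n₂ = tan 49.55° = 1.1729.
n₃/n₁ = 1.4862. Then tan θ_B(1→3) = n₃/n₁, so θ_B(1→3) = arctan(1.4862) = 56.07°.

θ_B ≈ 56.07°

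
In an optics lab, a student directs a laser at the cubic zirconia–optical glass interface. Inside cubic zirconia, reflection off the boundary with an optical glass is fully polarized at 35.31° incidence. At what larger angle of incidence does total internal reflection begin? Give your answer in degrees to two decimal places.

θ_c ≈ 45.10°

tan θ_B = n₂/n₁ = tan 35.31° = 0.7083.
Total internal reflection: sin θ_c = n₂/n₁ = 0.7083.
θ_c = arcsin(0.7083) = 45.10°.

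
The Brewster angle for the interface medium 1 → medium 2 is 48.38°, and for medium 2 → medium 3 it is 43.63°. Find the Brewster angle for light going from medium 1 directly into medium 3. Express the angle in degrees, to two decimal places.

Each Brewster angle gives a ratio: n₂/n₁ = tan 48.38° = 1.1255, n₃/n₂ = tan 43.63° = 0.9533.
Multiplying, n₃/n₁ = 1.1255 × 0.9533 = 1.0730, and θ_B(1→3) = arctan 1.0730 = 47.02°.

θ_B ≈ 47.02°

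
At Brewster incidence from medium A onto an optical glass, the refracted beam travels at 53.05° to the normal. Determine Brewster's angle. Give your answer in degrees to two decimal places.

θ_B ≈ 36.95°

Brewster's condition makes the reflected and refracted beams perpendicular: θ_B + θ_t = 90°.
So θ_B = 90° − θ_t = 90° − 53.05° = 36.95°.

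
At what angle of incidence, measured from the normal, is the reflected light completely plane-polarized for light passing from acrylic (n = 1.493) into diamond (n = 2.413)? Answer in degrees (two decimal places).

tan θ_B = n₂/n₁ = 2.413/1.493 = 1.6162. Taking the arctangent, θ_B = 58.25°.

θ_B ≈ 58.25°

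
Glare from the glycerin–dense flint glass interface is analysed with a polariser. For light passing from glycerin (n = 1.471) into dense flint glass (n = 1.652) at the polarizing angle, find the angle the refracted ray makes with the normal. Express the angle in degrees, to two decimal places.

tan θ_B = n₂/n₁ = 1.652/1.471 = 1.1230, so θ_B = 48.32°.
At Brewster's angle the reflected and refracted rays are perpendicular, so θ_t = 90° − θ_B = 90° − 48.32° = 41.68°.

θ_t ≈ 41.68°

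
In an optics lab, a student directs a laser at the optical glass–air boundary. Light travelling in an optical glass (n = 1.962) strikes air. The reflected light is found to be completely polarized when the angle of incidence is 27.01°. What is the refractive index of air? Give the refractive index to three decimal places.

Full polarization of the reflected beam means tan θ_B = n₂/n₁, where n₁ is the incident medium (an optical glass).
n₂ = n₁ tan θ_B = 1.962 × tan 27.01° = 1.000.

n ≈ 1.000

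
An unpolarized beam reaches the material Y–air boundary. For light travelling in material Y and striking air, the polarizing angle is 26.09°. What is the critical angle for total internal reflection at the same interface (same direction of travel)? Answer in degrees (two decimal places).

θ_c ≈ 29.32°

n₂/n₁ = tan 26.09° = 0.4897; the critical angle satisfies sin θ_c = n₂/n₁.
θ_c = arcsin(0.4897) = 29.32°.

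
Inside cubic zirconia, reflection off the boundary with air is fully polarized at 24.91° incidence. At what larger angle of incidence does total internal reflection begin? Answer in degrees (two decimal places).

n₂/n₁ = tan 24.91° = 0.4644; the critical angle satisfies sin θ_c = n₂/n₁.
θ_c = arcsin(0.4644) = 27.67°.

θ_c ≈ 27.67°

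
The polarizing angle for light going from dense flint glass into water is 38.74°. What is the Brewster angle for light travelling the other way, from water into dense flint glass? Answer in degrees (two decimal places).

tan θ_B' = n₁/n₂ = 1/tan θ_B, so θ_B' = 90° − θ_B.
θ_B' = 90° − 38.74° = 51.26°.

θ_B' ≈ 51.26°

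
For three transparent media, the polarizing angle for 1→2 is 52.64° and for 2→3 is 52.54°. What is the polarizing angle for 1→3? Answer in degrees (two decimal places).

tan θ_B(1→2) = n₂/n₁ = tan 52.64° = 1.3098.
tan θ_B(2→3) = n₃/n₂ = tan 52.54° = 1.3051.
n₃/n₁ = 1.7095. Then tan θ_B(1→3) = n₃/n₁, so θ_B(1→3) = arctan(1.7095) = 59.67°.

θ_B ≈ 59.67°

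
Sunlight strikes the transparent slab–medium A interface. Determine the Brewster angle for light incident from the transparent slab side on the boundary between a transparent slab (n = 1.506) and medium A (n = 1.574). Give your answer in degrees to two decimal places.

Brewster's condition: tan θ_B = n₂/n₁ = 1.574/1.506 = 1.0452.
So θ_B = arctan 1.0452 = 46.26°.

θ_B ≈ 46.26°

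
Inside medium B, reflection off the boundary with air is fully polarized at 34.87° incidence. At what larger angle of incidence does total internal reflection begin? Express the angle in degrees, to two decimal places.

θ_c ≈ 44.17°

From Brewster, n₂/n₁ = tan θ_B = tan 34.87° = 0.6968.
Then sin θ_c = n₂/n₁ = 0.6968, so θ_c = arcsin 0.6968 = 44.17°.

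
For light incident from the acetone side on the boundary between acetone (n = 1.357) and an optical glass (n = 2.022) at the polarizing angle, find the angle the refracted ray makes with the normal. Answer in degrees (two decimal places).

θ_t ≈ 33.87°

θ_B = arctan(n₂/n₁) = arctan(2.022/1.357) = 56.13°.
At Brewster's angle the reflected and refracted rays are perpendicular, so θ_t = 90° − θ_B = 90° − 56.13° = 33.87°.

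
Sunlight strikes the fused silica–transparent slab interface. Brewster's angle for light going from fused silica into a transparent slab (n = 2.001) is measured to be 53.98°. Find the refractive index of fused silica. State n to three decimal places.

At Brewster's angle, tan θ_B = n₂/n₁ with n₁ on the incident side (fused silica) and n₂ on the transmitted side (a transparent slab).
n₁ = n₂ / tan θ_B = 2.001 / tan 53.98° = 1.455.

n ≈ 1.455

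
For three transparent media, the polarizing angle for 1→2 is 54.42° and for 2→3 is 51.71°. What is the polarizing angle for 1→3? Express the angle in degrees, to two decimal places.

n₂/n₁ = tan 54.42° = 1.3978 and n₃/n₂ = tan 51.71° = 1.2667.
n₃/n₁ = 1.7706. Then tan θ_B(1→3) = n₃/n₁, so θ_B(1→3) = arctan(1.7706) = 60.54°.

θ_B ≈ 60.54°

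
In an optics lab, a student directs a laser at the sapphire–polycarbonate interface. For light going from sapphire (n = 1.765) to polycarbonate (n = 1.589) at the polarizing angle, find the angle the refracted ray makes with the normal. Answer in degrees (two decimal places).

θ_t ≈ 48.00°

θ_B = arctan(n₂/n₁) = arctan(1.589/1.765) = 42.00°.
The refracted ray is perpendicular to the reflected ray, so θ_t = 90° − θ_B = 48.00°.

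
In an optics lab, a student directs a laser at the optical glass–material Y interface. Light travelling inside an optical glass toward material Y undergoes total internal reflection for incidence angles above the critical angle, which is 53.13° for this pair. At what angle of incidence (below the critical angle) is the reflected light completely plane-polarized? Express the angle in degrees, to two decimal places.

sin θ_c = n₂/n₁, so n₂/n₁ = sin 53.13° = 0.8000.
Brewster: tan θ_B = n₂/n₁ = 0.8000.
θ_B = arctan(0.8000) = 38.66°.

θ_B ≈ 38.66°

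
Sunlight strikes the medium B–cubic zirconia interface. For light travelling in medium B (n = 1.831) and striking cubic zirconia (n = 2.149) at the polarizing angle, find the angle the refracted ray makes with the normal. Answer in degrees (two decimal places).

θ_t ≈ 40.43°

tan θ_B = n₂/n₁ = 2.149/1.831 = 1.1737, so θ_B = 49.57°.
Since θ_B + θ_t = 90° at Brewster incidence, θ_t = 90° − 49.57° = 40.43°.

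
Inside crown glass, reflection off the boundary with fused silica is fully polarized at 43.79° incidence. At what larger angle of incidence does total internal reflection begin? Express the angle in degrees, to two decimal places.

θ_c ≈ 73.46°

n₂/n₁ = tan 43.79° = 0.9586; the critical angle satisfies sin θ_c = n₂/n₁.
θ_c = arcsin(0.9586) = 73.46°.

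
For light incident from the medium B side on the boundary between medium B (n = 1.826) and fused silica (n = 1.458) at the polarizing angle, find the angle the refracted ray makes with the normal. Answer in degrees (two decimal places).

θ_t ≈ 51.39°

First find Brewster's angle: tan θ_B = 1.458/1.826 = 0.7985, giving θ_B = 38.61°.
At Brewster's angle the reflected and refracted rays are perpendicular, so θ_t = 90° − θ_B = 90° − 38.61° = 51.39°.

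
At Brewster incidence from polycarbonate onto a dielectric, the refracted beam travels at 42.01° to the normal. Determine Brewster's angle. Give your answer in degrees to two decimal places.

θ_B ≈ 47.99°

At Brewster's angle the reflected and refracted rays are perpendicular, so θ_B + θ_t = 90°.
θ_B = 90° − 42.01° = 47.99°.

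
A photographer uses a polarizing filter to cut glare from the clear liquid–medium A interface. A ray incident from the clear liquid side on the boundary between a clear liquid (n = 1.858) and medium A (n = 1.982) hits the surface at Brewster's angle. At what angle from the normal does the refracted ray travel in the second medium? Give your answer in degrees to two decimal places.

θ_t ≈ 43.15°

tan θ_B = n₂/n₁ = 1.982/1.858 = 1.0667, so θ_B = 46.85°.
At Brewster's angle the reflected and refracted rays are perpendicular, so θ_t = 90° − θ_B = 90° − 46.85° = 43.15°.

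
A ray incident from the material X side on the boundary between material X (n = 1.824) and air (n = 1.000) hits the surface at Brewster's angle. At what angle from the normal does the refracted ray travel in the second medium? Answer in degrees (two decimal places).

θ_t ≈ 61.27°

θ_B = arctan(n₂/n₁) = arctan(1.000/1.824) = 28.73°.
Since θ_B + θ_t = 90° at Brewster incidence, θ_t = 90° − 28.73° = 61.27°.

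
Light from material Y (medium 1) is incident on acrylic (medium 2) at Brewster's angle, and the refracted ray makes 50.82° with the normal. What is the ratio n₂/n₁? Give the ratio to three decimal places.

n₂/n₁ ≈ 0.815

θ_B + θ_t = 90°, so θ_B = 90° − 50.82° = 39.18°.
Then n₂/n₁ = tan θ_B = tan 39.18° = 0.815.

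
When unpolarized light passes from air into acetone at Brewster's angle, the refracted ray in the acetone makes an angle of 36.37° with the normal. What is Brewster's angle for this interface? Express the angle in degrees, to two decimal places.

θ_B ≈ 53.63°

At Brewster's angle the reflected and refracted rays are perpendicular, so θ_B + θ_t = 90°.
So θ_B = 90° − θ_t = 90° − 36.37° = 53.63°.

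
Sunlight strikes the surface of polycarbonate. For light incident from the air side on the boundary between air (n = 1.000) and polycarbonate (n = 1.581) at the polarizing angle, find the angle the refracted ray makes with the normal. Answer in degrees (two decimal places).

tan θ_B = n₂/n₁ = 1.581/1.000 = 1.5810, so θ_B = 57.69°.
At Brewster's angle the reflected and refracted rays are perpendicular, so θ_t = 90° − θ_B = 90° − 57.69° = 32.31°.

θ_t ≈ 32.31°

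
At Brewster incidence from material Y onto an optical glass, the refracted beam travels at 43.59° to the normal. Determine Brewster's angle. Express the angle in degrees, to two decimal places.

Since the reflected and refracted rays are at right angles at the polarizing angle, θ_B + θ_t = 90°.
So θ_B = 90° − θ_t = 90° − 43.59° = 46.41°.

θ_B ≈ 46.41°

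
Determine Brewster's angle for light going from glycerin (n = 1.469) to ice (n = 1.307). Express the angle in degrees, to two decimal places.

The reflected p-component vanishes when tan θ_B = n₂/n₁.
tan θ_B = n₂/n₁ = 1.307/1.469 = 0.8897. Taking the arctangent, θ_B = 41.66°.

θ_B ≈ 41.66°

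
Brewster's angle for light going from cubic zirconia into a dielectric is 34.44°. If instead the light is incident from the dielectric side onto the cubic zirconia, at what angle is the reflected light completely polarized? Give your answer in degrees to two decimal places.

θ_B' ≈ 55.56°

Reversing the direction swaps n₁ and n₂, so tan θ_B' = 1/tan θ_B and θ_B' = 90° − θ_B.
Hence θ_B' = 90° − 34.44° = 55.56°.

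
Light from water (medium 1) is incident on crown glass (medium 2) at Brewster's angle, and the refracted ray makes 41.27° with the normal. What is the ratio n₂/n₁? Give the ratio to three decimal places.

At Brewster incidence θ_B = 90° − θ_t = 90° − 41.27° = 48.73°.
tan θ_B = n₂/n₁, so n₂/n₁ = tan 48.73° = 1.139.

n₂/n₁ ≈ 1.139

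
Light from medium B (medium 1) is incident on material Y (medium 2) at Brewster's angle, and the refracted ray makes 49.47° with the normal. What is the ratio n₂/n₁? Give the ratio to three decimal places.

θ_B + θ_t = 90°, so θ_B = 90° − 49.47° = 40.53°.
tan θ_B = n₂/n₁, so n₂/n₁ = tan 40.53° = 0.855.

n₂/n₁ ≈ 0.855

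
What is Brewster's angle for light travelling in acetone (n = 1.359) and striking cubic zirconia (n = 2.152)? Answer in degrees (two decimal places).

Brewster's condition: tan θ_B = n₂/n₁ = 2.152/1.359 = 1.5835.
θ_B = arctan(1.5835) = 57.73°.

θ_B ≈ 57.73°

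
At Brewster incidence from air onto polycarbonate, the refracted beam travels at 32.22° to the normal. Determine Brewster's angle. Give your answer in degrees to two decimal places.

θ_B ≈ 57.78°

At Brewster's angle the reflected and refracted rays are perpendicular, so θ_B + θ_t = 90°.
So θ_B = 90° − θ_t = 90° − 32.22° = 57.78°.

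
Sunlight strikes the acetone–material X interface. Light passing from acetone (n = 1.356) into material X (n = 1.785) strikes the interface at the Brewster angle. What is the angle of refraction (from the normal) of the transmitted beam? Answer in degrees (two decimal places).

θ_t ≈ 37.22°

First find Brewster's angle: tan θ_B = 1.785/1.356 = 1.3164, giving θ_B = 52.78°.
Since θ_B + θ_t = 90° at Brewster incidence, θ_t = 90° − 52.78° = 37.22°.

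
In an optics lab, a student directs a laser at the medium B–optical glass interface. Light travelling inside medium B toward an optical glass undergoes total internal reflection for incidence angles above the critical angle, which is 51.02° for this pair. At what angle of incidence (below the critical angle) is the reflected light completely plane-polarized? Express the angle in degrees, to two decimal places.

θ_B ≈ 37.86°

sin θ_c = n₂/n₁, so n₂/n₁ = sin 51.02° = 0.7774.
Brewster: tan θ_B = n₂/n₁ = 0.7774.
θ_B = arctan(0.7774) = 37.86°.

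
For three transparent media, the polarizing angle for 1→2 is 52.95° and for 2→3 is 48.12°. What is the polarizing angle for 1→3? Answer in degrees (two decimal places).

θ_B ≈ 55.91°

n₂/n₁ = tan 52.95° = 1.3246 and n₃/n₂ = tan 48.12° = 1.1153.
So n₃/n₁ = (n₂/n₁)(n₃/n₂) = 1.3246 × 1.1153 = 1.4774.
θ_B(1→3) = arctan(1.4774) = 55.91°.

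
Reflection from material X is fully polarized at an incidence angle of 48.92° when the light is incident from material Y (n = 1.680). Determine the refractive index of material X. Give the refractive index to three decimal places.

n ≈ 1.927

At Brewster's angle, tan θ_B = n₂/n₁ with n₁ on the incident side (material Y) and n₂ on the transmitted side (material X).
n₂ = n₁ tan θ_B = 1.680 × tan 48.92° = 1.927.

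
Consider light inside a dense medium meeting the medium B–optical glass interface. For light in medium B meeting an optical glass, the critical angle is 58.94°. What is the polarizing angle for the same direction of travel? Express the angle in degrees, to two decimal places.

θ_B ≈ 40.58°

At the critical angle sin θ_c = n₂/n₁, giving n₂/n₁ = sin 58.94° = 0.8566.
Then tan θ_B = n₂/n₁ = 0.8566, so θ_B = arctan 0.8566 = 40.58°.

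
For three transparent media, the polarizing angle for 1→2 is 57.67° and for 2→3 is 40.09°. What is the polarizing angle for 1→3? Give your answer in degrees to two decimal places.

n₂/n₁ = tan 57.67° = 1.5800 and n₃/n₂ = tan 40.09° = 0.8418.
Multiplying, n₃/n₁ = 1.5800 × 0.8418 = 1.3300, and θ_B(1→3) = arctan 1.3300 = 53.06°.

θ_B ≈ 53.06°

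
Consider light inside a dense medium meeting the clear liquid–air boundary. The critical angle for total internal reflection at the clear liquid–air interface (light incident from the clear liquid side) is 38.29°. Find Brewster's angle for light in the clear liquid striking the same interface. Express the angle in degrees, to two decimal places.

At the critical angle sin θ_c = n₂/n₁, giving n₂/n₁ = sin 38.29° = 0.6196.
Then tan θ_B = n₂/n₁ = 0.6196, so θ_B = arctan 0.6196 = 31.78°.

θ_B ≈ 31.78°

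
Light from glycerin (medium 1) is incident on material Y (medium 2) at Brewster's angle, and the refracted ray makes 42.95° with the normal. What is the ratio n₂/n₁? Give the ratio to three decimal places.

n₂/n₁ ≈ 1.074

θ_B + θ_t = 90°, so θ_B = 90° − 42.95° = 47.05°.
tan θ_B = n₂/n₁, so n₂/n₁ = tan 47.05° = 1.074.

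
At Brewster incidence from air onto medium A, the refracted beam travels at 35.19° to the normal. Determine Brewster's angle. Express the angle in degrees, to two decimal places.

At Brewster's angle the reflected and refracted rays are perpendicular, so θ_B + θ_t = 90°.
θ_B = 90° − 35.19° = 54.81°.

θ_B ≈ 54.81°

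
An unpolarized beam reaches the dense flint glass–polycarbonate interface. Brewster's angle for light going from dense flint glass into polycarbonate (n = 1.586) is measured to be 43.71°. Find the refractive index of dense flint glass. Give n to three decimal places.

n ≈ 1.659

Full polarization of the reflected beam means tan θ_B = n₂/n₁, where n₁ is the incident medium (dense flint glass).
n₁ = n₂ / tan θ_B = 1.586 / tan 43.71° = 1.659.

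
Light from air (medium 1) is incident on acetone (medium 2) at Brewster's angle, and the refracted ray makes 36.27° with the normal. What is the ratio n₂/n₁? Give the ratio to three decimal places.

n₂/n₁ ≈ 1.363

At Brewster incidence θ_B = 90° − θ_t = 90° − 36.27° = 53.73°.
Then n₂/n₁ = tan θ_B = tan 53.73° = 1.363.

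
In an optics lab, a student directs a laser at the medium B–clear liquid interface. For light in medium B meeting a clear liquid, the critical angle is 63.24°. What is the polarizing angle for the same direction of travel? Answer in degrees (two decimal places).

θ_B ≈ 41.76°

sin θ_c = n₂/n₁, so n₂/n₁ = sin 63.24° = 0.8929.
Brewster: tan θ_B = n₂/n₁ = 0.8929.
θ_B = arctan(0.8929) = 41.76°.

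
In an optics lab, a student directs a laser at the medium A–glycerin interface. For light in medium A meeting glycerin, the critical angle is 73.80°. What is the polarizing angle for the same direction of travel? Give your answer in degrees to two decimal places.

θ_B ≈ 43.84°

sin θ_c = n₂/n₁, so n₂/n₁ = sin 73.80° = 0.9603.
Brewster: tan θ_B = n₂/n₁ = 0.9603.
θ_B = arctan(0.9603) = 43.84°.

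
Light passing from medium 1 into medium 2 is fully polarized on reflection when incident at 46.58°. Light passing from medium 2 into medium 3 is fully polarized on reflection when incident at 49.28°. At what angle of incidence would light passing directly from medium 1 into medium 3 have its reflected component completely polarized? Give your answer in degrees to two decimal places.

tan θ_B(1→2) = n₂/n₁ = tan 46.58° = 1.0567.
tan θ_B(2→3) = n₃/n₂ = tan 49.28° = 1.1618.
So n₃/n₁ = (n₂/n₁)(n₃/n₂) = 1.0567 × 1.1618 = 1.2277.
θ_B(1→3) = arctan(1.2277) = 50.84°.

θ_B ≈ 50.84°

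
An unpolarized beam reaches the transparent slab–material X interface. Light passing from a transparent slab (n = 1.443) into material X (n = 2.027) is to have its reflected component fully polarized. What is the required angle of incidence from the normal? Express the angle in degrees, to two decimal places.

θ_B ≈ 54.55°

Here n₂/n₁ = 2.027/1.443 = 1.4047, and Brewster's law gives tan θ_B = n₂/n₁. Taking the arctangent, θ_B = 54.55°.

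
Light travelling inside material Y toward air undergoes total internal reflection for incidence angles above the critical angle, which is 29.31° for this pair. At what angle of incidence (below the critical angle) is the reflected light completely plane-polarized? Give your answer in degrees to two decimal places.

sin θ_c = n₂/n₁, so n₂/n₁ = sin 29.31° = 0.4895.
Brewster: tan θ_B = n₂/n₁ = 0.4895.
θ_B = arctan(0.4895) = 26.08°.

θ_B ≈ 26.08°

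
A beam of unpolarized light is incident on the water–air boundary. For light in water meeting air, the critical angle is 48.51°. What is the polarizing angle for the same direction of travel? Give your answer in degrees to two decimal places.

θ_B ≈ 36.84°

At the critical angle sin θ_c = n₂/n₁, giving n₂/n₁ = sin 48.51° = 0.7491.
Then tan θ_B = n₂/n₁ = 0.7491, so θ_B = arctan 0.7491 = 36.84°.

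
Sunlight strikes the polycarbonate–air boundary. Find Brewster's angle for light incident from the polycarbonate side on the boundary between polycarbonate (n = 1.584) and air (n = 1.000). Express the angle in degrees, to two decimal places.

Here n₂/n₁ = 1.000/1.584 = 0.6313, and Brewster's law gives tan θ_B = n₂/n₁. Taking the arctangent, θ_B = 32.26°.

θ_B ≈ 32.26°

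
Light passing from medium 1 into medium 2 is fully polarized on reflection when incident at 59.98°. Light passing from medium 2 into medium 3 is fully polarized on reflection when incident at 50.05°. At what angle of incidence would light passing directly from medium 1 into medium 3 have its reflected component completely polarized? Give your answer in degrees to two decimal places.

θ_B ≈ 64.17°

tan θ_B(1→2) = n₂/n₁ = tan 59.98° = 1.7307.
tan θ_B(2→3) = n₃/n₂ = tan 50.05° = 1.1939.
n₃/n₁ = 2.0662. Then tan θ_B(1→3) = n₃/n₁, so θ_B(1→3) = arctan(2.0662) = 64.17°.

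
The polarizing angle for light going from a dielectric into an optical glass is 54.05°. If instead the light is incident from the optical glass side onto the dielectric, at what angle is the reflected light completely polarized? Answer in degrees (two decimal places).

θ_B' ≈ 35.95°

tan θ_B' = n₁/n₂ = 1/tan θ_B, so θ_B' = 90° − θ_B.
θ_B' = 90° − 54.05° = 35.95°.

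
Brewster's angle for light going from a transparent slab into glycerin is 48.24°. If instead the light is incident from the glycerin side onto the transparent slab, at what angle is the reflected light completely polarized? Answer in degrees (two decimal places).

tan θ_B' = n₁/n₂ = 1/tan θ_B, so θ_B' = 90° − θ_B.
θ_B' = 90° − 48.24° = 41.76°.

θ_B' ≈ 41.76°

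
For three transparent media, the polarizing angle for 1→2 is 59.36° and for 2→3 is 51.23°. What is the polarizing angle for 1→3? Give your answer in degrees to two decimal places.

θ_B ≈ 64.56°

Each Brewster angle gives a ratio: n₂/n₁ = tan 59.36° = 1.6882, n₃/n₂ = tan 51.23° = 1.2451.
Multiplying, n₃/n₁ = 1.6882 × 1.2451 = 2.1020, and θ_B(1→3) = arctan 2.1020 = 64.56°.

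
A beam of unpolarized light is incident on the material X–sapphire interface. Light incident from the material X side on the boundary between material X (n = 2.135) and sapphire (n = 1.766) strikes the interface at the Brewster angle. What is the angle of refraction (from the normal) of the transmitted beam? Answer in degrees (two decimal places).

θ_t ≈ 50.40°

tan θ_B = n₂/n₁ = 1.766/2.135 = 0.8272, so θ_B = 39.60°.
At Brewster's angle the reflected and refracted rays are perpendicular, so θ_t = 90° − θ_B = 90° − 39.60° = 50.40°.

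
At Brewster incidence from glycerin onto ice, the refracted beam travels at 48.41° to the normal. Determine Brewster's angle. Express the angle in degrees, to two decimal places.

θ_B ≈ 41.59°

At Brewster's angle the reflected and refracted rays are perpendicular, so θ_B + θ_t = 90°.
So θ_B = 90° − θ_t = 90° − 48.41° = 41.59°.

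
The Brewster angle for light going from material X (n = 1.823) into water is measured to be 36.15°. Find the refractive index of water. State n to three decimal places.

Full polarization of the reflected beam means tan θ_B = n₂/n₁, where n₁ is the incident medium (material X).
n₂ = n₁ tan θ_B = 1.823 × tan 36.15° = 1.332.

n ≈ 1.332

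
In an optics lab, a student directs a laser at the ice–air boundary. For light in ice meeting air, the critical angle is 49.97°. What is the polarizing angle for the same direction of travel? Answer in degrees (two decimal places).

θ_B ≈ 37.44°

At the critical angle sin θ_c = n₂/n₁, giving n₂/n₁ = sin 49.97° = 0.7657.
Then tan θ_B = n₂/n₁ = 0.7657, so θ_B = arctan 0.7657 = 37.44°.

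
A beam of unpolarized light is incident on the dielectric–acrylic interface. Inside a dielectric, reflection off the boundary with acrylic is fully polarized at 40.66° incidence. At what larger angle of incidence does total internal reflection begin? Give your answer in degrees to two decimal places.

n₂/n₁ = tan 40.66° = 0.8589; the critical angle satisfies sin θ_c = n₂/n₁.
θ_c = arcsin(0.8589) = 59.20°.

θ_c ≈ 59.20°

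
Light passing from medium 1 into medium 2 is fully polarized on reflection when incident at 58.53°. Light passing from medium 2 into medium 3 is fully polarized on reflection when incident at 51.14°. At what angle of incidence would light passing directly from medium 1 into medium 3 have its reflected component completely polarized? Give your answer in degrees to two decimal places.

θ_B ≈ 63.75°

Each Brewster angle gives a ratio: n₂/n₁ = tan 58.53° = 1.6338, n₃/n₂ = tan 51.14° = 1.2411.
Multiplying, n₃/n₁ = 1.6338 × 1.2411 = 2.0276, and θ_B(1→3) = arctan 2.0276 = 63.75°.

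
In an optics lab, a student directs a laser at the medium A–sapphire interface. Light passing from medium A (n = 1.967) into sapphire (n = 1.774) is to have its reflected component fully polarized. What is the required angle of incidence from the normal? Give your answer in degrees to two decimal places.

tan θ_B = n₂/n₁ = 1.774/1.967 = 0.9019.
So θ_B = arctan 0.9019 = 42.05°.

θ_B ≈ 42.05°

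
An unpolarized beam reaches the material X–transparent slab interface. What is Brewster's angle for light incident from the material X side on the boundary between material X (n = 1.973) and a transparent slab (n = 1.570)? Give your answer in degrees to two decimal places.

Here n₂/n₁ = 1.570/1.973 = 0.7957, and Brewster's law gives tan θ_B = n₂/n₁.
So θ_B = arctan 0.7957 = 38.51°.

θ_B ≈ 38.51°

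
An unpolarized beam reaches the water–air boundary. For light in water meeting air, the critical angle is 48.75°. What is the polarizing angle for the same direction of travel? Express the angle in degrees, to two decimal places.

sin θ_c = n₂/n₁, so n₂/n₁ = sin 48.75° = 0.7518.
Brewster: tan θ_B = n₂/n₁ = 0.7518.
θ_B = arctan(0.7518) = 36.94°.

θ_B ≈ 36.94°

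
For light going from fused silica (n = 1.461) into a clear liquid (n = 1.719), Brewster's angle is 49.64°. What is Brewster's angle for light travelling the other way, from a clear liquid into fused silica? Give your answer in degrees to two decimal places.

θ_B' ≈ 40.36°

tan θ_B' = n₁/n₂ = 1/tan θ_B, so θ_B' = 90° − θ_B.
θ_B' = 90° − 49.64° = 40.36°.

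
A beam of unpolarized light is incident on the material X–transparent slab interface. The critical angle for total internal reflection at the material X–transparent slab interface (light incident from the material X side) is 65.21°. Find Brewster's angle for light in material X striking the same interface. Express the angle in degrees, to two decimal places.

sin θ_c = n₂/n₁, so n₂/n₁ = sin 65.21° = 0.9079.
Brewster: tan θ_B = n₂/n₁ = 0.9079.
θ_B = arctan(0.9079) = 42.23°.

θ_B ≈ 42.23°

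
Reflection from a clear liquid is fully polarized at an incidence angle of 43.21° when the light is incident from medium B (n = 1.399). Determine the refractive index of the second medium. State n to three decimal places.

At Brewster's angle, tan θ_B = n₂/n₁ with n₁ on the incident side (medium B) and n₂ on the transmitted side (a clear liquid).
n₂ = n₁ tan θ_B = 1.399 × tan 43.21° = 1.314.

n ≈ 1.314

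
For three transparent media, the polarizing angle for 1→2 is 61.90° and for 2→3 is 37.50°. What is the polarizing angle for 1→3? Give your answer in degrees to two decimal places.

Each Brewster angle gives a ratio: n₂/n₁ = tan 61.90° = 1.8728, n₃/n₂ = tan 37.50° = 0.7673.
Multiplying, n₃/n₁ = 1.8728 × 0.7673 = 1.4371, and θ_B(1→3) = arctan 1.4371 = 55.17°.

θ_B ≈ 55.17°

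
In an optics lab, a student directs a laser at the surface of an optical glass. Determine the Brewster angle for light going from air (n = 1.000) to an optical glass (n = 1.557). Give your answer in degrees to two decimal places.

θ_B ≈ 57.29°

At Brewster's angle the reflected and refracted rays are perpendicular, which with Snell's law gives tan θ_B = n₂/n₁.
tan θ_B = n₂/n₁ = 1.557/1.000 = 1.5570. Taking the arctangent, θ_B = 57.29°.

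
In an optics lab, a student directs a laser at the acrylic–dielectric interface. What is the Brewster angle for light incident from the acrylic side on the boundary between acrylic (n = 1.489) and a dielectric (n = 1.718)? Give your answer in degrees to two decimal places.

θ_B ≈ 49.08°

At Brewster's angle the reflected and refracted rays are perpendicular, which with Snell's law gives tan θ_B = n₂/n₁.
Here n₂/n₁ = 1.718/1.489 = 1.1538, and Brewster's law gives tan θ_B = n₂/n₁.
So θ_B = arctan 1.1538 = 49.08°.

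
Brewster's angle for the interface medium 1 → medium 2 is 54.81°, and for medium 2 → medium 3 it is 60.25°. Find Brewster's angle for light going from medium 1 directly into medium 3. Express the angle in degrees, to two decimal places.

n₂/n₁ = tan 54.81° = 1.4181 and n₃/n₂ = tan 60.25° = 1.7496.
n₃/n₁ = 2.4812. Then tan θ_B(1→3) = n₃/n₁, so θ_B(1→3) = arctan(2.4812) = 68.05°.

θ_B ≈ 68.05°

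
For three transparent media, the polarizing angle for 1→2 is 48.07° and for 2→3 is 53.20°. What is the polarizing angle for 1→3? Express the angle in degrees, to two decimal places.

Each Brewster angle gives a ratio: n₂/n₁ = tan 48.07° = 1.1133, n₃/n₂ = tan 53.20° = 1.3367.
n₃/n₁ = 1.4882. Then tan θ_B(1→3) = n₃/n₁, so θ_B(1→3) = arctan(1.4882) = 56.10°.

θ_B ≈ 56.10°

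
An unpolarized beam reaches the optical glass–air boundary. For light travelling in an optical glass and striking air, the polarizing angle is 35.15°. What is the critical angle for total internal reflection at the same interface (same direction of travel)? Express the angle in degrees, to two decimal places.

θ_c ≈ 44.76°

n₂/n₁ = tan 35.15° = 0.7041; the critical angle satisfies sin θ_c = n₂/n₁.
θ_c = arcsin(0.7041) = 44.76°.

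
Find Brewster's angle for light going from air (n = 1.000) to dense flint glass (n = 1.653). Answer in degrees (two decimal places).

tan θ_B = n₂/n₁ = 1.653/1.000 = 1.6530.
So θ_B = arctan 1.6530 = 58.83°.

θ_B ≈ 58.83°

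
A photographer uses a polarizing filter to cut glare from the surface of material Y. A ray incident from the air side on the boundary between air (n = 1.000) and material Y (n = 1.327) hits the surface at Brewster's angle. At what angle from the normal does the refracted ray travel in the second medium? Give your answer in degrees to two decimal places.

tan θ_B = n₂/n₁ = 1.327/1.000 = 1.3270, so θ_B = 53.00°.
At Brewster's angle the reflected and refracted rays are perpendicular, so θ_t = 90° − θ_B = 90° − 53.00° = 37.00°.

θ_t ≈ 37.00°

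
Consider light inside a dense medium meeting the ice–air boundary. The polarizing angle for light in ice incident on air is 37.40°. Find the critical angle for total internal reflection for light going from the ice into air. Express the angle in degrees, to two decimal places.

θ_c ≈ 49.87°

n₂/n₁ = tan 37.40° = 0.7646; the critical angle satisfies sin θ_c = n₂/n₁.
θ_c = arcsin(0.7646) = 49.87°.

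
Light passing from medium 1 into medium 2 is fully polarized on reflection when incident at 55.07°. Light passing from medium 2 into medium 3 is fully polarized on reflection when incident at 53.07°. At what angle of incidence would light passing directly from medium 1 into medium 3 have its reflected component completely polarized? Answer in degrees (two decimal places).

θ_B ≈ 62.30°

n₂/n₁ = tan 55.07° = 1.4319 and n₃/n₂ = tan 53.07° = 1.3304.
So n₃/n₁ = (n₂/n₁)(n₃/n₂) = 1.4319 × 1.3304 = 1.9050.
θ_B(1→3) = arctan(1.9050) = 62.30°.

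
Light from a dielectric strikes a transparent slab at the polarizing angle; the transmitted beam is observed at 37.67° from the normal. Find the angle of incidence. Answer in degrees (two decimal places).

θ_B ≈ 52.33°

Since the reflected and refracted rays are at right angles at the polarizing angle, θ_B + θ_t = 90°.
θ_B = 90° − 37.67° = 52.33°.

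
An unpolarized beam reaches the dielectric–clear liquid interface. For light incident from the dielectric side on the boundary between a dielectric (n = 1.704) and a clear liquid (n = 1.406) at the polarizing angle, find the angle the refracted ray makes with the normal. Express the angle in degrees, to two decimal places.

θ_t ≈ 50.47°

First find Brewster's angle: tan θ_B = 1.406/1.704 = 0.8251, giving θ_B = 39.53°.
The refracted ray is perpendicular to the reflected ray, so θ_t = 90° − θ_B = 50.47°.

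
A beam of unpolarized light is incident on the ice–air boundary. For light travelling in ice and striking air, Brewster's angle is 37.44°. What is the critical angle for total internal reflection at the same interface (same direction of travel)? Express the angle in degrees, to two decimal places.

From Brewster, n₂/n₁ = tan θ_B = tan 37.44° = 0.7657.
Then sin θ_c = n₂/n₁ = 0.7657, so θ_c = arcsin 0.7657 = 49.97°.

θ_c ≈ 49.97°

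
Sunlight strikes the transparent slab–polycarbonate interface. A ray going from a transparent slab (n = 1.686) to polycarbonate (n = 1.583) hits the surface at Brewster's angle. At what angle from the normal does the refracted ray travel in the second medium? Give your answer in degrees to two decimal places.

θ_t ≈ 46.80°

First find Brewster's angle: tan θ_B = 1.583/1.686 = 0.9389, giving θ_B = 43.20°.
Since θ_B + θ_t = 90° at Brewster incidence, θ_t = 90° − 43.20° = 46.80°.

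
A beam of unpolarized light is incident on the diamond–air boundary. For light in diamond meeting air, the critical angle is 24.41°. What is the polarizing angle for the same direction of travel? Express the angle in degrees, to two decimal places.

n₂/n₁ = sin θ_c = sin 24.41° = 0.4133.
tan θ_B equals the same ratio, so θ_B = arctan(0.4133) = 22.45°.

θ_B ≈ 22.45°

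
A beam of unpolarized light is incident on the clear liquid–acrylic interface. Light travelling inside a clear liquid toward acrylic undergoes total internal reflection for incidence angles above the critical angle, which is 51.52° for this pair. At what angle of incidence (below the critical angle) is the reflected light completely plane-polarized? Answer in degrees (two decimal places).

θ_B ≈ 38.05°

At the critical angle sin θ_c = n₂/n₁, giving n₂/n₁ = sin 51.52° = 0.7828.
Then tan θ_B = n₂/n₁ = 0.7828, so θ_B = arctan 0.7828 = 38.05°.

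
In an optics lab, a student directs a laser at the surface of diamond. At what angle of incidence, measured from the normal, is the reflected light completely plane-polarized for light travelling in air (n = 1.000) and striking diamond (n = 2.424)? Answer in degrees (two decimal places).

Brewster's condition: tan θ_B = n₂/n₁ = 2.424/1.000 = 2.4240.
θ_B = arctan(2.4240) = 67.58°.

θ_B ≈ 67.58°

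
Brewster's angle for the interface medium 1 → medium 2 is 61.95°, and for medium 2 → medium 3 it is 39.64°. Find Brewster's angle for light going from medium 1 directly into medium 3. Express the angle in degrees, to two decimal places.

n₂/n₁ = tan 61.95° = 1.8768 and n₃/n₂ = tan 39.64° = 0.8284.
So n₃/n₁ = (n₂/n₁)(n₃/n₂) = 1.8768 × 0.8284 = 1.5548.
θ_B(1→3) = arctan(1.5548) = 57.25°.

θ_B ≈ 57.25°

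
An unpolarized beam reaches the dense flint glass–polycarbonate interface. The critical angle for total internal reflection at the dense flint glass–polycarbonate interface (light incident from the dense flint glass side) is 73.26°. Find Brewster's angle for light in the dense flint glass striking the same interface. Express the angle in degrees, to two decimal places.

At the critical angle sin θ_c = n₂/n₁, giving n₂/n₁ = sin 73.26° = 0.9576.
Then tan θ_B = n₂/n₁ = 0.9576, so θ_B = arctan 0.9576 = 43.76°.

θ_B ≈ 43.76°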